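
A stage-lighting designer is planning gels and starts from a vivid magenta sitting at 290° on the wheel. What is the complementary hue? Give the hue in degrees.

The complement sits 180° across the wheel.
290 + 180 = 470 → 470 − 360 = 110°

110°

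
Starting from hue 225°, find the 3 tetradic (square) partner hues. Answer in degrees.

315°, 45° and 135°

A square tetradic scheme places four hues every 90°.
225 + 90 = 315°
225 + 180 = 405 → 405 − 360 = 45°
225 + 270 = 495 → 495 − 360 = 135°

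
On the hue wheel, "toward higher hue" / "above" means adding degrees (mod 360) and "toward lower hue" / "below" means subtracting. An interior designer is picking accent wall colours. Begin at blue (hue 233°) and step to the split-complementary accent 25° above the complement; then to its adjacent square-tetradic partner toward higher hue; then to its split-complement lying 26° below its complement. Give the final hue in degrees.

233 + 205 = 438 → 438 − 360 = 78°   (split-comp 25° ↑)
78 + 90 = 168°   (square ↑)
168 + 154 = 322°   (split-comp 26° ↓)

322°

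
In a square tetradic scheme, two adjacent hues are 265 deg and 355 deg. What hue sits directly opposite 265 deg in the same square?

85°

A square tetradic scheme places four hues 90° apart; opposite corners are 180° apart.
265 + 180 = 445 → 445 − 360 = 85°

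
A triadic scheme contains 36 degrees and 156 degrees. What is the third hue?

276°

A triad spaces three hues 120° apart.
The full set is {36°, 156°, 276°}.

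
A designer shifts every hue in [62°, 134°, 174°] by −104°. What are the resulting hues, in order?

318°, 30°, 70°

62 − 104 = -42 → -42 + 360 = 318°
134 − 104 = 30°
174 − 104 = 70°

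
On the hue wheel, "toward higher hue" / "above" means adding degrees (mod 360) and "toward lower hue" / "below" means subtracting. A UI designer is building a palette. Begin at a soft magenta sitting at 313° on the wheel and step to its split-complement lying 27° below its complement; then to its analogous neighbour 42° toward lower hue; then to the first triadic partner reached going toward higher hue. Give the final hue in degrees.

313 + 153 = 466 → 466 − 360 = 106°   (split-comp 27° ↓)
106 − 42 = 64°   (analog 42° ↓)
64 + 120 = 184°   (triadic ↑)

184°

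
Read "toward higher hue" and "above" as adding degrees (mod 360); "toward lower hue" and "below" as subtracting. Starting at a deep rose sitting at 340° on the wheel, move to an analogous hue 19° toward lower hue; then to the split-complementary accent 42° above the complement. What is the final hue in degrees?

analog 19° ↓ −19°: 340 − 19 = 321°
split-comp 42° ↑ +222°: 321 + 222 = 543 → 543 − 360 = 183°

183°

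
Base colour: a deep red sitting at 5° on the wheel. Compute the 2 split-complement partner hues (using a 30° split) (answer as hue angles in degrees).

Split-complementary hues sit 30° either side of the complement.
Complement of 5°: 5 + 180 = 185°
185 − 30 = 155°
185 + 30 = 215°

155° and 215°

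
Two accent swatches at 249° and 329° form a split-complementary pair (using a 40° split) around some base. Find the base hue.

The accents sit 40° either side of the complement, so the complement is their short-arc midpoint on the wheel.
Short-arc midpoint of 249° and 329°: 289°.
Base is 180° from the complement: 289 − 180 = 109°

109°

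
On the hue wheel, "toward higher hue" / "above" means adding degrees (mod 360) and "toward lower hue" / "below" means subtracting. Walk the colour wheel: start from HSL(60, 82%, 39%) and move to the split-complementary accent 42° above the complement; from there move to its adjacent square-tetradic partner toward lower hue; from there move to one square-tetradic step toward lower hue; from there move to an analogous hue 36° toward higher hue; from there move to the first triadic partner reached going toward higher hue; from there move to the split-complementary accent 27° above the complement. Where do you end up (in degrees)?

60 + 222 = 282°   (split-comp 42° ↑)
282 − 90 = 192°   (square ↓)
192 − 90 = 102°   (square ↓)
102 + 36 = 138°   (analog 36° ↑)
138 + 120 = 258°   (triadic ↑)
258 + 207 = 465 → 465 − 360 = 105°   (split-comp 27° ↑)

105°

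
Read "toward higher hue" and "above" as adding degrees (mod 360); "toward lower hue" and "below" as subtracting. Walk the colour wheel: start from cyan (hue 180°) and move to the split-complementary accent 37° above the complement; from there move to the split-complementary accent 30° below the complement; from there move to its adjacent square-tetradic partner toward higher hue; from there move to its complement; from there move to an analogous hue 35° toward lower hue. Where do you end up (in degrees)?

split-comp 37° ↑ +217°: 180 + 217 = 397 → 397 − 360 = 37°
split-comp 30° ↓ +150°: 37 + 150 = 187°
square ↑ +90°: 187 + 90 = 277°
complement +180°: 277 + 180 = 457 → 457 − 360 = 97°
analog 35° ↓ −35°: 97 − 35 = 62°

62°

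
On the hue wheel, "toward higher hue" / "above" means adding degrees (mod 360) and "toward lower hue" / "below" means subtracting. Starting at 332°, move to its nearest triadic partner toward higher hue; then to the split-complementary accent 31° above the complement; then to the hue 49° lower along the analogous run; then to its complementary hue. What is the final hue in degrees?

triadic ↑ +120°: 332 + 120 = 452 → 452 − 360 = 92°
split-comp 31° ↑ +211°: 92 + 211 = 303°
analog 49° ↓ −49°: 303 − 49 = 254°
complement +180°: 254 + 180 = 434 → 434 − 360 = 74°

74°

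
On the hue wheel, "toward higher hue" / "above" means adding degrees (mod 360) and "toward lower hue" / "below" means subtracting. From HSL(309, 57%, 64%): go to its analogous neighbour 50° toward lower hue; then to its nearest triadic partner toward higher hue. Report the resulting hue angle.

19°

analog 50° ↓ −50°: 309 − 50 = 259°
triadic ↑ +120°: 259 + 120 = 379 → 379 − 360 = 19°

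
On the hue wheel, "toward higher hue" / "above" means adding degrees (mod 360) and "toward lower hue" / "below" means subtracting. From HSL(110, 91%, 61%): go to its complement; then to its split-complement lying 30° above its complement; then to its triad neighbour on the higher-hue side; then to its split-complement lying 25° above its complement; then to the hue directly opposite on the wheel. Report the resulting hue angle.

285°

+180° (complement): 110 + 180 = 290°
+210° (split-comp 30° ↑): 290 + 210 = 500 → 500 − 360 = 140°
+120° (triadic ↑): 140 + 120 = 260°
+205° (split-comp 25° ↑): 260 + 205 = 465 → 465 − 360 = 105°
+180° (complement): 105 + 180 = 285°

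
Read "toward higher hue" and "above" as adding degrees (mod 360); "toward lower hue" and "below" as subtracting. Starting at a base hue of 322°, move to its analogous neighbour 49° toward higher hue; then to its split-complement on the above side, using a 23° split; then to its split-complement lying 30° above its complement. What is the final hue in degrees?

322 + 49 = 371 → 371 − 360 = 11°   (analog 49° ↑)
11 + 203 = 214°   (split-comp 23° ↑)
214 + 210 = 424 → 424 − 360 = 64°   (split-comp 30° ↑)

64°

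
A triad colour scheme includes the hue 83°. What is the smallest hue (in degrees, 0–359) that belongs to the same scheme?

A triad places three hues 120° apart.
The full set through 83° is {83°, 203°, 323°}.

83°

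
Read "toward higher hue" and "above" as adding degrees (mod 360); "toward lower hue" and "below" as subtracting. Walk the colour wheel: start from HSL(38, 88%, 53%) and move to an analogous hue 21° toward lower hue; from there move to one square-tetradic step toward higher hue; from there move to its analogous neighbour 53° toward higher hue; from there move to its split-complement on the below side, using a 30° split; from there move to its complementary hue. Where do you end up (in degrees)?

−21° (analog 21° ↓): 38 − 21 = 17°
+90° (square ↑): 17 + 90 = 107°
+53° (analog 53° ↑): 107 + 53 = 160°
+150° (split-comp 30° ↓): 160 + 150 = 310°
+180° (complement): 310 + 180 = 490 → 490 − 360 = 130°

130°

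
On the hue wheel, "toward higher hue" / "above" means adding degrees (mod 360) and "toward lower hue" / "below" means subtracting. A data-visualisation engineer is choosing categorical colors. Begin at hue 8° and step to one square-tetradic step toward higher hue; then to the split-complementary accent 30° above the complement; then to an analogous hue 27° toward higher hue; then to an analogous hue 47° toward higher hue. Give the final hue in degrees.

8 + 90 = 98°   (square ↑)
98 + 210 = 308°   (split-comp 30° ↑)
308 + 27 = 335°   (analog 27° ↑)
335 + 47 = 382 → 382 − 360 = 22°   (analog 47° ↑)

22°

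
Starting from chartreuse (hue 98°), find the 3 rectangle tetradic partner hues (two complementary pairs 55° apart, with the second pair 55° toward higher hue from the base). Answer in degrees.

153°, 278° and 333°

A rectangular tetradic uses two complementary pairs 55° apart: offsets 0°, 55°, 180°, 235°.
98 + 55 = 153°
98 + 180 = 278°
98 + 235 = 333°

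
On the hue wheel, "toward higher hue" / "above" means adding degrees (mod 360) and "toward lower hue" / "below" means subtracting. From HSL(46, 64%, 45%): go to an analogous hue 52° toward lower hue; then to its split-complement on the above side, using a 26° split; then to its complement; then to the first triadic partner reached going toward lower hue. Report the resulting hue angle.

260°

46 − 52 = -6 → -6 + 360 = 354°   (analog 52° ↓)
354 + 206 = 560 → 560 − 360 = 200°   (split-comp 26° ↑)
200 + 180 = 380 → 380 − 360 = 20°   (complement)
20 − 120 = -100 → -100 + 360 = 260°   (triadic ↓)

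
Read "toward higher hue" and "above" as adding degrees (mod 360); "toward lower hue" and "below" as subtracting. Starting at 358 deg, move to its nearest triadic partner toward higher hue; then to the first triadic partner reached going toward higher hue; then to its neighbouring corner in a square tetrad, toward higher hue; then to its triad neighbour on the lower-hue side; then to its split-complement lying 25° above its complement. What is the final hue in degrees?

53°

358 + 120 = 478 → 478 − 360 = 118°   (triadic ↑)
118 + 120 = 238°   (triadic ↑)
238 + 90 = 328°   (square ↑)
328 − 120 = 208°   (triadic ↓)
208 + 205 = 413 → 413 − 360 = 53°   (split-comp 25° ↑)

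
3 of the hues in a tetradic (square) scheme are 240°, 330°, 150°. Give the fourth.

60°

A square tetradic scheme places four hues every 90°.
The full set through 150° is {60°, 150°, 240°, 330°}.
Given {150°, 240°, 330°}, the missing hue is 60°.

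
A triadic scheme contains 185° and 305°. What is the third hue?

65°

A triad spaces three hues 120° apart.
The full set is {65°, 185°, 305°}.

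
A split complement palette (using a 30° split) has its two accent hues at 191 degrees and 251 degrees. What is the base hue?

41°

The accents sit 30° either side of the complement, so the complement is their short-arc midpoint on the wheel.
Short-arc midpoint of 191° and 251°: 221°.
Base is 180° from the complement: 221 − 180 = 41°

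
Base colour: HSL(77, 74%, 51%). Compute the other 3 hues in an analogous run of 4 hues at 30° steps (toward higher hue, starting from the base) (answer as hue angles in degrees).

Analogous hues sit every 30° along the wheel.
77 + 30 = 107°
77 + 60 = 137°
77 + 90 = 167°

107°, 137°, and 167°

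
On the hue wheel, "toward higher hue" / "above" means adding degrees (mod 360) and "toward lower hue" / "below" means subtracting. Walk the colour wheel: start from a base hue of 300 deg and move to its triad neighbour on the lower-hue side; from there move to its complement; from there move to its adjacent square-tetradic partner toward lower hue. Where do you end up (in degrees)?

300 − 120 = 180°   (triadic ↓)
180 + 180 = 360 → 360 − 360 = 0°   (complement)
0 − 90 = -90 → -90 + 360 = 270°   (square ↓)

270°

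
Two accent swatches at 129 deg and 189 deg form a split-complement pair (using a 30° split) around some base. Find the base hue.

339°

The accents sit 30° either side of the complement, so the complement is their short-arc midpoint on the wheel.
Short-arc midpoint of 129° and 189°: 159°.
Base is 180° from the complement: 159 − 180 = -21 → -21 + 360 = 339°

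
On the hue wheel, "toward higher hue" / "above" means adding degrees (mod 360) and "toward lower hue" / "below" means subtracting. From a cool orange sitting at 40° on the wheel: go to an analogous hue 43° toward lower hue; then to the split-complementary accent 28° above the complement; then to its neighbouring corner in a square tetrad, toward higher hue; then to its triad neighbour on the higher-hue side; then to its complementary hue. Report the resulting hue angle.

235°

analog 43° ↓ −43°: 40 − 43 = -3 → -3 + 360 = 357°
split-comp 28° ↑ +208°: 357 + 208 = 565 → 565 − 360 = 205°
square ↑ +90°: 205 + 90 = 295°
triadic ↑ +120°: 295 + 120 = 415 → 415 − 360 = 55°
complement +180°: 55 + 180 = 235°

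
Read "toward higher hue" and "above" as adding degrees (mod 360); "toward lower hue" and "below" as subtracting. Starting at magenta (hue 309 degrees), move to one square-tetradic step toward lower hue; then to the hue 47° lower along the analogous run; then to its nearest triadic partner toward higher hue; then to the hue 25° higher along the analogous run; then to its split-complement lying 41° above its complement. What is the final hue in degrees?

178°

−90° (square ↓): 309 − 90 = 219°
−47° (analog 47° ↓): 219 − 47 = 172°
+120° (triadic ↑): 172 + 120 = 292°
+25° (analog 25° ↑): 292 + 25 = 317°
+221° (split-comp 41° ↑): 317 + 221 = 538 → 538 − 360 = 178°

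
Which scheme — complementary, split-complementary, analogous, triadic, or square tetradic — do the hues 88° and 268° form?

Sort the hues: 88°, 268°.
Successive gaps around the wheel: 180°, 180°.
Two hues 180° apart are complementary.

complementary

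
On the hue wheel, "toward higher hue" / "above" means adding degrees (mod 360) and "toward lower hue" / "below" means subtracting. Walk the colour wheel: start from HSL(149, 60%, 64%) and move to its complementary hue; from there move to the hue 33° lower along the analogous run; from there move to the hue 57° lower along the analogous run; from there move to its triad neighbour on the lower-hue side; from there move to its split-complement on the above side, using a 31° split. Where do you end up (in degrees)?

+180° (complement): 149 + 180 = 329°
−33° (analog 33° ↓): 329 − 33 = 296°
−57° (analog 57° ↓): 296 − 57 = 239°
−120° (triadic ↓): 239 − 120 = 119°
+211° (split-comp 31° ↑): 119 + 211 = 330°

330°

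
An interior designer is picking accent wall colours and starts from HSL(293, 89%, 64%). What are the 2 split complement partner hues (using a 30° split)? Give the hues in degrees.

83° and 143°

Split-complementary hues sit 30° either side of the complement.
Complement of 293 degrees: 293 + 180 = 473 → 473 − 360 = 113°
113 − 30 = 83°
113 + 30 = 143°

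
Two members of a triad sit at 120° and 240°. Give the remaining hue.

0°

A triad spaces three hues 120° apart.
The full set is {0°, 120°, 240°}.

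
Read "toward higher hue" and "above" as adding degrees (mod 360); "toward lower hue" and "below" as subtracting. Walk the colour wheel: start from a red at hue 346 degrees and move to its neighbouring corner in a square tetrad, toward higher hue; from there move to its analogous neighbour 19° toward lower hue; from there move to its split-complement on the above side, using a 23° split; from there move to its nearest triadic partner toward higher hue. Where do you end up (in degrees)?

20°

346 + 90 = 436 → 436 − 360 = 76°   (square ↑)
76 − 19 = 57°   (analog 19° ↓)
57 + 203 = 260°   (split-comp 23° ↑)
260 + 120 = 380 → 380 − 360 = 20°   (triadic ↑)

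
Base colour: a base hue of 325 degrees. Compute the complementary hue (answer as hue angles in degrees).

145°

The complement sits 180° across the wheel.
325 + 180 = 505 → 505 − 360 = 145°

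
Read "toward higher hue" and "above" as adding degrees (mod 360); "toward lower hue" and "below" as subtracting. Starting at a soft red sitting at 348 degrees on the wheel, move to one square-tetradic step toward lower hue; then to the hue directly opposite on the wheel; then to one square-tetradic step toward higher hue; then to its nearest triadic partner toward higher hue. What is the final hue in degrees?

288°

−90° (square ↓): 348 − 90 = 258°
+180° (complement): 258 + 180 = 438 → 438 − 360 = 78°
+90° (square ↑): 78 + 90 = 168°
+120° (triadic ↑): 168 + 120 = 288°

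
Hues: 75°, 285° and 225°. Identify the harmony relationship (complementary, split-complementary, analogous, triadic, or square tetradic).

Sort the hues: 75°, 225°, 285°.
Successive gaps around the wheel: 150°, 60°, 150°.
Two 150° gaps and one 60° gap — a base hue opposite a pair of accents 30° either side of its complement — is the split-complementary pattern.

split-complementary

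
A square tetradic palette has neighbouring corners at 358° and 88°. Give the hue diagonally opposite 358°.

178°

A square tetradic scheme places four hues 90° apart; opposite corners are 180° apart.
358 + 180 = 538 → 538 − 360 = 178°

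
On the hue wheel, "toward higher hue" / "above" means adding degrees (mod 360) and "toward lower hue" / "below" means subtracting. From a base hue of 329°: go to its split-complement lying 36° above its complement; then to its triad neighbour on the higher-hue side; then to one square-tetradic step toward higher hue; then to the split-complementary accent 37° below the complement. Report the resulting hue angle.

329 + 216 = 545 → 545 − 360 = 185°   (split-comp 36° ↑)
185 + 120 = 305°   (triadic ↑)
305 + 90 = 395 → 395 − 360 = 35°   (square ↑)
35 + 143 = 178°   (split-comp 37° ↓)

178°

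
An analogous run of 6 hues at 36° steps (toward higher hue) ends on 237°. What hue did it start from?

5 steps of 36° (toward higher hue) give a net shift of +180°.
Start = end − shift: 237 − 180 = 57°

57°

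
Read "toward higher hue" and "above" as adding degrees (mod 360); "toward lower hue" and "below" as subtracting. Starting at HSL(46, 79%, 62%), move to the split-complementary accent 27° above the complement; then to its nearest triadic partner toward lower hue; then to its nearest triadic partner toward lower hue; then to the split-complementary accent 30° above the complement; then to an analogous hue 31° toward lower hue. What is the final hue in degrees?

192°

46 + 207 = 253°   (split-comp 27° ↑)
253 − 120 = 133°   (triadic ↓)
133 − 120 = 13°   (triadic ↓)
13 + 210 = 223°   (split-comp 30° ↑)
223 − 31 = 192°   (analog 31° ↓)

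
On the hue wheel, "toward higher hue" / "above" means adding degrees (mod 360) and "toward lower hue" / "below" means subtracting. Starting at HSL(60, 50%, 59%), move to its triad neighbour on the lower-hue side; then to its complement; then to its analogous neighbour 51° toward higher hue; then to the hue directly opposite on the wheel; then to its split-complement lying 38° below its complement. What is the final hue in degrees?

133°

−120° (triadic ↓): 60 − 120 = -60 → -60 + 360 = 300°
+180° (complement): 300 + 180 = 480 → 480 − 360 = 120°
+51° (analog 51° ↑): 120 + 51 = 171°
+180° (complement): 171 + 180 = 351°
+142° (split-comp 38° ↓): 351 + 142 = 493 → 493 − 360 = 133°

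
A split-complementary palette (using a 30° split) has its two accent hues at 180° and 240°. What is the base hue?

30°

The accents sit 30° either side of the complement, so the complement is their short-arc midpoint on the wheel.
Short-arc midpoint of 180° and 240°: 210°.
Base is 180° from the complement: 210 − 180 = 30°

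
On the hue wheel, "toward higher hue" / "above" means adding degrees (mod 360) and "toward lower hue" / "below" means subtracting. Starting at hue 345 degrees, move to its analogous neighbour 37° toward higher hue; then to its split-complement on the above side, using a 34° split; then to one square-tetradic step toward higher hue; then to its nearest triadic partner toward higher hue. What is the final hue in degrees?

345 + 37 = 382 → 382 − 360 = 22°   (analog 37° ↑)
22 + 214 = 236°   (split-comp 34° ↑)
236 + 90 = 326°   (square ↑)
326 + 120 = 446 → 446 − 360 = 86°   (triadic ↑)

86°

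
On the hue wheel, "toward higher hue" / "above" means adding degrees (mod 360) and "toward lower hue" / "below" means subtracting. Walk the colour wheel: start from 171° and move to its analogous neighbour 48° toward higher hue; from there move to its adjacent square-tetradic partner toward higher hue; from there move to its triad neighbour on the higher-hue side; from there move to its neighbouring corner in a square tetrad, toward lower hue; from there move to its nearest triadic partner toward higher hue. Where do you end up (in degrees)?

analog 48° ↑ +48°: 171 + 48 = 219°
square ↑ +90°: 219 + 90 = 309°
triadic ↑ +120°: 309 + 120 = 429 → 429 − 360 = 69°
square ↓ −90°: 69 − 90 = -21 → -21 + 360 = 339°
triadic ↑ +120°: 339 + 120 = 459 → 459 − 360 = 99°

99°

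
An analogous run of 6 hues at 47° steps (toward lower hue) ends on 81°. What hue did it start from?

5 steps of 47° (toward lower hue) give a net shift of −235°.
Start = end − shift: 81 + 235 = 316°

316°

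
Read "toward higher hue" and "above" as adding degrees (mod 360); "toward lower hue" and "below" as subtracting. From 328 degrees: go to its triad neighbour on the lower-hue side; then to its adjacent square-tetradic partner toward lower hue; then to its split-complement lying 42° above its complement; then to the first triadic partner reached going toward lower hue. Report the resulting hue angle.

220°

328 − 120 = 208°   (triadic ↓)
208 − 90 = 118°   (square ↓)
118 + 222 = 340°   (split-comp 42° ↑)
340 − 120 = 220°   (triadic ↓)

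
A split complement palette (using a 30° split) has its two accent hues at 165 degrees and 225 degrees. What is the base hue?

15°

The accents sit 30° either side of the complement, so the complement is their short-arc midpoint on the wheel.
Short-arc midpoint of 165° and 225°: 195°.
Base is 180° from the complement: 195 − 180 = 15°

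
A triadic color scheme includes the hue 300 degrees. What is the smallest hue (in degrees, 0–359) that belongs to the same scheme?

60°

A triad places three hues 120° apart.
The full set through 300° is {60°, 180°, 300°}.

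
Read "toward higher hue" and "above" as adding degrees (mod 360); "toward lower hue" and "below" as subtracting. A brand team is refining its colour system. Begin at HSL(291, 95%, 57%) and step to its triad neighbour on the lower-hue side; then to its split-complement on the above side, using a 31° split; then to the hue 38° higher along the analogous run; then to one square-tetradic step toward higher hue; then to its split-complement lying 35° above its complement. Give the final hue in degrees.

5°

291 − 120 = 171°   (triadic ↓)
171 + 211 = 382 → 382 − 360 = 22°   (split-comp 31° ↑)
22 + 38 = 60°   (analog 38° ↑)
60 + 90 = 150°   (square ↑)
150 + 215 = 365 → 365 − 360 = 5°   (split-comp 35° ↑)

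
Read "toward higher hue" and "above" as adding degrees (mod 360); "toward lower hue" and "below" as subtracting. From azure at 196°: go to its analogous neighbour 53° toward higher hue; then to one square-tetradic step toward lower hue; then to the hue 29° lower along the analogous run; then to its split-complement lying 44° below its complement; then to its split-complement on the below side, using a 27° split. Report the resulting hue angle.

196 + 53 = 249°   (analog 53° ↑)
249 − 90 = 159°   (square ↓)
159 − 29 = 130°   (analog 29° ↓)
130 + 136 = 266°   (split-comp 44° ↓)
266 + 153 = 419 → 419 − 360 = 59°   (split-comp 27° ↓)

59°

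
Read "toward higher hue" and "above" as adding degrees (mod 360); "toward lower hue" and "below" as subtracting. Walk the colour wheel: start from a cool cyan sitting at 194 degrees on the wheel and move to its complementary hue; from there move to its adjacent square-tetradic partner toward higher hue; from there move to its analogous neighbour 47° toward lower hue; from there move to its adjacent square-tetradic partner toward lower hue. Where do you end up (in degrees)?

+180° (complement): 194 + 180 = 374 → 374 − 360 = 14°
+90° (square ↑): 14 + 90 = 104°
−47° (analog 47° ↓): 104 − 47 = 57°
−90° (square ↓): 57 − 90 = -33 → -33 + 360 = 327°

327°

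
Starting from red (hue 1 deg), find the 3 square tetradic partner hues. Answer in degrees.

91°, 181°, and 271°

A square tetradic scheme places four hues every 90°.
1 + 90 = 91°
1 + 180 = 181°
1 + 270 = 271°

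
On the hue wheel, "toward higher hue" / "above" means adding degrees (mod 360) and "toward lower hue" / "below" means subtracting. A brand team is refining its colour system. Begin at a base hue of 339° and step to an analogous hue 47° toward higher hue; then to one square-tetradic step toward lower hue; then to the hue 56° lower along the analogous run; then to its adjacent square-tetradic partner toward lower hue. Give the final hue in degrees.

339 + 47 = 386 → 386 − 360 = 26°   (analog 47° ↑)
26 − 90 = -64 → -64 + 360 = 296°   (square ↓)
296 − 56 = 240°   (analog 56° ↓)
240 − 90 = 150°   (square ↓)

150°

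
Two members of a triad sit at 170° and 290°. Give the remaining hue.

A triad spaces three hues 120° apart.
The full set is {50°, 170°, 290°}.

50°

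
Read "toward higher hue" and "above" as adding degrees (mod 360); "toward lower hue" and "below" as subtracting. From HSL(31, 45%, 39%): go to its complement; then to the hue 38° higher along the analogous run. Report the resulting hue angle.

249°

+180° (complement): 31 + 180 = 211°
+38° (analog 38° ↑): 211 + 38 = 249°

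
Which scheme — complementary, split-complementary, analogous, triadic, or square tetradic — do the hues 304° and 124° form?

Sort the hues: 124°, 304°.
Successive gaps around the wheel: 180°, 180°.
Two hues 180° apart are complementary.

complementary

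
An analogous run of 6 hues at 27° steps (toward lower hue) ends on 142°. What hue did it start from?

5 steps of 27° (toward lower hue) give a net shift of −135°.
Start = end − shift: 142 + 135 = 277°

277°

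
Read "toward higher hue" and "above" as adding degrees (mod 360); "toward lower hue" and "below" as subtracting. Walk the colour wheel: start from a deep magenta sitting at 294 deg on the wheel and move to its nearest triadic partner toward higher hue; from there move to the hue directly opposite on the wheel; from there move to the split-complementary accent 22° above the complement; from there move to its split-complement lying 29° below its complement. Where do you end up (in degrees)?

227°

+120° (triadic ↑): 294 + 120 = 414 → 414 − 360 = 54°
+180° (complement): 54 + 180 = 234°
+202° (split-comp 22° ↑): 234 + 202 = 436 → 436 − 360 = 76°
+151° (split-comp 29° ↓): 76 + 151 = 227°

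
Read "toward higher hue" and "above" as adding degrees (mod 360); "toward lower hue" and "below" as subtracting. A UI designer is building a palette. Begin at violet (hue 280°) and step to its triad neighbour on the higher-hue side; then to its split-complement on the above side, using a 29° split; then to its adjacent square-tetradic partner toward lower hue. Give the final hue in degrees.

159°

triadic ↑ +120°: 280 + 120 = 400 → 400 − 360 = 40°
split-comp 29° ↑ +209°: 40 + 209 = 249°
square ↓ −90°: 249 − 90 = 159°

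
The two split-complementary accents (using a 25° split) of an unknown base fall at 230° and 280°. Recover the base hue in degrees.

The accents sit 25° either side of the complement, so the complement is their short-arc midpoint on the wheel.
Short-arc midpoint of 230° and 280°: 255°.
Base is 180° from the complement: 255 − 180 = 75°

75°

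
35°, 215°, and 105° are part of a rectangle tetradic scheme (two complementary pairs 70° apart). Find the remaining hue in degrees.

A rectangular tetradic uses two complementary pairs 70° apart: offsets 0°, 70°, 180°, 250°.
Among {35°, 105°, 215°}, 35° and 215° are a 180° pair.
The remaining hue 105° needs its own complement: 105 + 180 = 285°

285°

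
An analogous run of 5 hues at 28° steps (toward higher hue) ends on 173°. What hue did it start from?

61°

4 steps of 28° (toward higher hue) give a net shift of +112°.
Start = end − shift: 173 − 112 = 61°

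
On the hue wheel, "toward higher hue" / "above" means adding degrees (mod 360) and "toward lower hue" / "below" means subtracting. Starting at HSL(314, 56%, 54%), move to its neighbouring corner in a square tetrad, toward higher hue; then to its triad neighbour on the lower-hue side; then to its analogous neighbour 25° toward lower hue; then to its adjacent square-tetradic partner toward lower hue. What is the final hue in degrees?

169°

square ↑ +90°: 314 + 90 = 404 → 404 − 360 = 44°
triadic ↓ −120°: 44 − 120 = -76 → -76 + 360 = 284°
analog 25° ↓ −25°: 284 − 25 = 259°
square ↓ −90°: 259 − 90 = 169°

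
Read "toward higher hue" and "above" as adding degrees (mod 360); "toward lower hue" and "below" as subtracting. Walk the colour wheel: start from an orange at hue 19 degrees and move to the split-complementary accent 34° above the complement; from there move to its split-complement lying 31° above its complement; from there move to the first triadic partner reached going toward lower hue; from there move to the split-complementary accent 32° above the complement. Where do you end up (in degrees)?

19 + 214 = 233°   (split-comp 34° ↑)
233 + 211 = 444 → 444 − 360 = 84°   (split-comp 31° ↑)
84 − 120 = -36 → -36 + 360 = 324°   (triadic ↓)
324 + 212 = 536 → 536 − 360 = 176°   (split-comp 32° ↑)

176°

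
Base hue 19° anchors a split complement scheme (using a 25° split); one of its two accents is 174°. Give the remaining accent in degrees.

224°

Split-complementary hues sit 25° either side of the complement.
Complement of the base 19°: 19 + 180 = 199°
The given accent 174° is 25° one side of 199°; the other accent sits 25° the other side: 199 + 25 = 224°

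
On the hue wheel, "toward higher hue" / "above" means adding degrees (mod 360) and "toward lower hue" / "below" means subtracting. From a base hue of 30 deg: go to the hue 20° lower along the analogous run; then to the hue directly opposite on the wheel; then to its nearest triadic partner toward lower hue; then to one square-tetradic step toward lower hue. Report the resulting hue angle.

340°

−20° (analog 20° ↓): 30 − 20 = 10°
+180° (complement): 10 + 180 = 190°
−120° (triadic ↓): 190 − 120 = 70°
−90° (square ↓): 70 − 90 = -20 → -20 + 360 = 340°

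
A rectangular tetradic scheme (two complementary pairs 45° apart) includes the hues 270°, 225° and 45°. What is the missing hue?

A rectangular tetradic uses two complementary pairs 45° apart: offsets 0°, 45°, 180°, 225°.
Among {45°, 225°, 270°}, 225° and 45° are a 180° pair.
The remaining hue 270° needs its own complement: 270 + 180 = 450 → 450 − 360 = 90°

90°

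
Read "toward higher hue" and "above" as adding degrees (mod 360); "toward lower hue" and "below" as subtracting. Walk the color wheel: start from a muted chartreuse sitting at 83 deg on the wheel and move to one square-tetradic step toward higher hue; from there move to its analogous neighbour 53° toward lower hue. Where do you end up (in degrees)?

120°

+90° (square ↑): 83 + 90 = 173°
−53° (analog 53° ↓): 173 − 53 = 120°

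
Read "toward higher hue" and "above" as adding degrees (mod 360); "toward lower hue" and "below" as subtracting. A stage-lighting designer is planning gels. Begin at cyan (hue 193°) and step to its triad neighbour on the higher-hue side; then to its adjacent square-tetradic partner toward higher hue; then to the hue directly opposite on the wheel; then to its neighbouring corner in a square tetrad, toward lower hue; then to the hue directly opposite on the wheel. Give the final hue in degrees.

313°

+120° (triadic ↑): 193 + 120 = 313°
+90° (square ↑): 313 + 90 = 403 → 403 − 360 = 43°
+180° (complement): 43 + 180 = 223°
−90° (square ↓): 223 − 90 = 133°
+180° (complement): 133 + 180 = 313°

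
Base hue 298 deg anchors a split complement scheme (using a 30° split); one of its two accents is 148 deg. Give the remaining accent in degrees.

88°

Split-complementary hues sit 30° either side of the complement.
Complement of the base 298°: 298 + 180 = 478 → 478 − 360 = 118°
The given accent 148° is 30° one side of 118°; the other accent sits 30° the other side: 118 − 30 = 88°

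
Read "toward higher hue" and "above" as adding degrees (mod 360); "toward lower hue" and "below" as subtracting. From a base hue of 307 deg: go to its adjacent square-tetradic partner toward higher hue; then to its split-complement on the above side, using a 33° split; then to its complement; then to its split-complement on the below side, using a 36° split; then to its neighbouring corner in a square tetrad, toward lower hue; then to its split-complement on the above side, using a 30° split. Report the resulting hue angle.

334°

307 + 90 = 397 → 397 − 360 = 37°   (square ↑)
37 + 213 = 250°   (split-comp 33° ↑)
250 + 180 = 430 → 430 − 360 = 70°   (complement)
70 + 144 = 214°   (split-comp 36° ↓)
214 − 90 = 124°   (square ↓)
124 + 210 = 334°   (split-comp 30° ↑)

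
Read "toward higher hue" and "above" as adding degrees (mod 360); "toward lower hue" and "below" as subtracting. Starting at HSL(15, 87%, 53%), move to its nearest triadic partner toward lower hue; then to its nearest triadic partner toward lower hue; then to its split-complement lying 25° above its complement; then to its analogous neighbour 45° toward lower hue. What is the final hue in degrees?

295°

−120° (triadic ↓): 15 − 120 = -105 → -105 + 360 = 255°
−120° (triadic ↓): 255 − 120 = 135°
+205° (split-comp 25° ↑): 135 + 205 = 340°
−45° (analog 45° ↓): 340 − 45 = 295°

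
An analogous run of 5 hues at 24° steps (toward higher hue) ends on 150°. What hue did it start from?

54°

4 steps of 24° (toward higher hue) give a net shift of +96°.
Start = end − shift: 150 − 96 = 54°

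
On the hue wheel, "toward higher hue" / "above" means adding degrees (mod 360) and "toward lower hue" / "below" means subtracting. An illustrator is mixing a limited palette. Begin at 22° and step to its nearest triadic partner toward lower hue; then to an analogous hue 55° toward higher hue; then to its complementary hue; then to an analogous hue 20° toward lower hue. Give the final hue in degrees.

triadic ↓ −120°: 22 − 120 = -98 → -98 + 360 = 262°
analog 55° ↑ +55°: 262 + 55 = 317°
complement +180°: 317 + 180 = 497 → 497 − 360 = 137°
analog 20° ↓ −20°: 137 − 20 = 117°

117°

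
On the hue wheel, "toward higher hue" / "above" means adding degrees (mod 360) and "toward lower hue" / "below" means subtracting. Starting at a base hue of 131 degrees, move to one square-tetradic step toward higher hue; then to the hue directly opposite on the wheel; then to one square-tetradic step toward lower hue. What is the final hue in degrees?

square ↑ +90°: 131 + 90 = 221°
complement +180°: 221 + 180 = 401 → 401 − 360 = 41°
square ↓ −90°: 41 − 90 = -49 → -49 + 360 = 311°

311°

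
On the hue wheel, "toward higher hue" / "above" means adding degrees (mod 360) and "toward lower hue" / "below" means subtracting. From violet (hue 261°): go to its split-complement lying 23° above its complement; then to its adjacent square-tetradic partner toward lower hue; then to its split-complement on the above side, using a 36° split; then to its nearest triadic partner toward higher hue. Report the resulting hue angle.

261 + 203 = 464 → 464 − 360 = 104°   (split-comp 23° ↑)
104 − 90 = 14°   (square ↓)
14 + 216 = 230°   (split-comp 36° ↑)
230 + 120 = 350°   (triadic ↑)

350°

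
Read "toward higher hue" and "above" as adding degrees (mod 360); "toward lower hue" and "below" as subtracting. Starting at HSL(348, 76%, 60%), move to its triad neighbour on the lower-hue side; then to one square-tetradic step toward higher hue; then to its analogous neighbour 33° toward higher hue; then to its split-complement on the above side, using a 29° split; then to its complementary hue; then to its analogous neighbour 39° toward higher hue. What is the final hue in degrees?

59°

−120° (triadic ↓): 348 − 120 = 228°
+90° (square ↑): 228 + 90 = 318°
+33° (analog 33° ↑): 318 + 33 = 351°
+209° (split-comp 29° ↑): 351 + 209 = 560 → 560 − 360 = 200°
+180° (complement): 200 + 180 = 380 → 380 − 360 = 20°
+39° (analog 39° ↑): 20 + 39 = 59°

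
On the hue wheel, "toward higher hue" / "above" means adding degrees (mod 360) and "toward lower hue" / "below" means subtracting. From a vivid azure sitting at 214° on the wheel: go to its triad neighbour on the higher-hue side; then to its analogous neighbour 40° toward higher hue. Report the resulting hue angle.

+120° (triadic ↑): 214 + 120 = 334°
+40° (analog 40° ↑): 334 + 40 = 374 → 374 − 360 = 14°

14°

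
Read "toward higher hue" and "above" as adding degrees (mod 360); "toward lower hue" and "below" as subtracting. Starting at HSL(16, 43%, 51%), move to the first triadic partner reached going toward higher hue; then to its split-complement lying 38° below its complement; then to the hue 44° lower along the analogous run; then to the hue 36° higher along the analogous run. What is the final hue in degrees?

+120° (triadic ↑): 16 + 120 = 136°
+142° (split-comp 38° ↓): 136 + 142 = 278°
−44° (analog 44° ↓): 278 − 44 = 234°
+36° (analog 36° ↑): 234 + 36 = 270°

270°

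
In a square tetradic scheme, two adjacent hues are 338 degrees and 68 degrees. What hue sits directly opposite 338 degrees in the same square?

A square tetradic scheme places four hues 90° apart; opposite corners are 180° apart.
338 + 180 = 518 → 518 − 360 = 158°

158°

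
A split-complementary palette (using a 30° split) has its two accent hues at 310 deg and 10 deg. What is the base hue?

160°

The accents sit 30° either side of the complement, so the complement is their short-arc midpoint on the wheel.
Short-arc midpoint of 310° and 10°: 340°.
Base is 180° from the complement: 340 − 180 = 160°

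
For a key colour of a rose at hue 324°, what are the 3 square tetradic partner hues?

54°, 144°, and 234°

A square tetradic scheme places four hues every 90°.
324 + 90 = 414 → 414 − 360 = 54°
324 + 180 = 504 → 504 − 360 = 144°
324 + 270 = 594 → 594 − 360 = 234°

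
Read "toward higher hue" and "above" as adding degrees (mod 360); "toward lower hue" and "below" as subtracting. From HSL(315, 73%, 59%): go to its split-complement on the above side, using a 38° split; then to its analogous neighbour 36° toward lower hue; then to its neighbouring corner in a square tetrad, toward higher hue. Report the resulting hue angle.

+218° (split-comp 38° ↑): 315 + 218 = 533 → 533 − 360 = 173°
−36° (analog 36° ↓): 173 − 36 = 137°
+90° (square ↑): 137 + 90 = 227°

227°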